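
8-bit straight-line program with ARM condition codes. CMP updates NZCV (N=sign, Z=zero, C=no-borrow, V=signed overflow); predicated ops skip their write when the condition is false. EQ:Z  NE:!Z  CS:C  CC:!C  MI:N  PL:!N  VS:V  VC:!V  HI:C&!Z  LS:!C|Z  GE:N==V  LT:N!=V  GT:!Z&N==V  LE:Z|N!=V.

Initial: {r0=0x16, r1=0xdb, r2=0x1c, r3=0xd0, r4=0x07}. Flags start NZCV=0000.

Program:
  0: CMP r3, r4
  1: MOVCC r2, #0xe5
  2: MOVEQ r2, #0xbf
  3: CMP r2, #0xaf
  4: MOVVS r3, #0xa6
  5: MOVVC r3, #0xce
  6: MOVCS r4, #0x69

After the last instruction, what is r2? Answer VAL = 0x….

[0] flags=1010 → (cmp)
[1] flags=1010 CC?F → skip
[2] flags=1010 EQ?F → skip
[3] flags=0000 → (cmp)
[4] flags=0000 VS?F → skip
[5] flags=0000 VC?T → r3=0xce
[6] flags=0000 CS?F → skip

VAL = 0x1c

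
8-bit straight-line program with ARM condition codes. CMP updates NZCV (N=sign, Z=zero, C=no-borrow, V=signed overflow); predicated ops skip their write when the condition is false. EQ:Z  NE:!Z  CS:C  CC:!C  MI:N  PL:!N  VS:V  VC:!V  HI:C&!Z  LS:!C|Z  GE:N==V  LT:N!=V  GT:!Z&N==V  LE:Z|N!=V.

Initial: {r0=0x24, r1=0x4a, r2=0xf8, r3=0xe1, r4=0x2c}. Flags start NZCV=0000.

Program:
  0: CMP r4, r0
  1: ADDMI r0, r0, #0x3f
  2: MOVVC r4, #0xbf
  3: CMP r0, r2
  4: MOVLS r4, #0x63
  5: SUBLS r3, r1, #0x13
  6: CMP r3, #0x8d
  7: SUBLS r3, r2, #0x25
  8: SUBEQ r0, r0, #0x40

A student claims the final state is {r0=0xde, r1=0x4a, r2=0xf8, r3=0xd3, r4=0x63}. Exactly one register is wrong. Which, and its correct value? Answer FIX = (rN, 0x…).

FIX = (r0, 0x24)

[0] flags=0010 → (cmp)
[1] flags=0010 MI?F → skip
[2] flags=0010 VC?T → r4=0xbf
[3] flags=0000 → (cmp)
[4] flags=0000 LS?T → r4=0x63
[5] flags=0000 LS?T → r3=0x37
[6] flags=1001 → (cmp)
[7] flags=1001 LS?T → r3=0xd3
[8] flags=1001 EQ?F → skip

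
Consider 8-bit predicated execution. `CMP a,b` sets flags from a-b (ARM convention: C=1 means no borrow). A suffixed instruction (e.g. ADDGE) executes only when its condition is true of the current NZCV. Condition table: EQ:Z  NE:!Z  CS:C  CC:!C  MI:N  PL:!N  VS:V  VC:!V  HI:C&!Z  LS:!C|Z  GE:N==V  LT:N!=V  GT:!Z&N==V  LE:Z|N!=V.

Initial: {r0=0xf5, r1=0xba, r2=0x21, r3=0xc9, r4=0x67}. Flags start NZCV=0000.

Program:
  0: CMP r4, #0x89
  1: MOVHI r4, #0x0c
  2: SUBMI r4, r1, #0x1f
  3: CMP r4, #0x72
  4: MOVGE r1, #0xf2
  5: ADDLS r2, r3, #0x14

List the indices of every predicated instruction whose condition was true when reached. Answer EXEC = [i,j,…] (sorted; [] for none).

EXEC = [2]

[0] flags=1001 → (cmp)
[1] flags=1001 HI?F → skip
[2] flags=1001 MI?T → r4=0x9b
[3] flags=0011 → (cmp)
[4] flags=0011 GE?F → skip
[5] flags=0011 LS?F → skip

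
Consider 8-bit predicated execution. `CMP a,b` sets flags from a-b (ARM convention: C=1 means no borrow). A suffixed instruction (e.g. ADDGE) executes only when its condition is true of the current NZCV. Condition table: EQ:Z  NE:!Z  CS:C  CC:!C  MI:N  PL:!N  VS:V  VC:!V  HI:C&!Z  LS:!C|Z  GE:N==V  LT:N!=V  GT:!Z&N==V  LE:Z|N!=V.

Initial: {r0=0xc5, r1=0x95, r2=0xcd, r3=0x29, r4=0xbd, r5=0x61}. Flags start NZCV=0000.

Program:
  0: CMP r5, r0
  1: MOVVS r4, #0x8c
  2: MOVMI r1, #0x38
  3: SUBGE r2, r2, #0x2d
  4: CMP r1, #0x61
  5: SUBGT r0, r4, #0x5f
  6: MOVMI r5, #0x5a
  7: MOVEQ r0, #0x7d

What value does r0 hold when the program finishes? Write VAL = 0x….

[0] flags=1001 → (cmp)
[1] flags=1001 VS?T → r4=0x8c
[2] flags=1001 MI?T → r1=0x38
[3] flags=1001 GE?T → r2=0xa0
[4] flags=1000 → (cmp)
[5] flags=1000 GT?F → skip
[6] flags=1000 MI?T → r5=0x5a
[7] flags=1000 EQ?F → skip

VAL = 0xc5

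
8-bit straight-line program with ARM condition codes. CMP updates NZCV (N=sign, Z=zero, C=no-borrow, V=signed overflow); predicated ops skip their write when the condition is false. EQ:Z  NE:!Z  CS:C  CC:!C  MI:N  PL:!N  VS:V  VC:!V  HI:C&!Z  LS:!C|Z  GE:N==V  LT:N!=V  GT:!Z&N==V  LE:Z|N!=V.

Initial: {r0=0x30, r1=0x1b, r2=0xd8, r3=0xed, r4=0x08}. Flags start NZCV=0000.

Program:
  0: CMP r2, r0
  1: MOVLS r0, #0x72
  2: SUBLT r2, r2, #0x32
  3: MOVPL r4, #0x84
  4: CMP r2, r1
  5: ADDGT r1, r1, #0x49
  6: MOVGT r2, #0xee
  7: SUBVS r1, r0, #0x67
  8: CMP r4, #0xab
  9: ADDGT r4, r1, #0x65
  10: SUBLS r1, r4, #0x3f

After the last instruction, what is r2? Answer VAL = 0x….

VAL = 0xa6

0: ✓ CMP  NZCV=1010
1: · MOVLS
2: ✓ SUBLT  r2←0xa6
3: · MOVPL
4: ✓ CMP  NZCV=1010
5: · ADDGT
6: · MOVGT
7: · SUBVS
8: ✓ CMP  NZCV=0000
9: ✓ ADDGT  r4←0x80
10: ✓ SUBLS  r1←0x41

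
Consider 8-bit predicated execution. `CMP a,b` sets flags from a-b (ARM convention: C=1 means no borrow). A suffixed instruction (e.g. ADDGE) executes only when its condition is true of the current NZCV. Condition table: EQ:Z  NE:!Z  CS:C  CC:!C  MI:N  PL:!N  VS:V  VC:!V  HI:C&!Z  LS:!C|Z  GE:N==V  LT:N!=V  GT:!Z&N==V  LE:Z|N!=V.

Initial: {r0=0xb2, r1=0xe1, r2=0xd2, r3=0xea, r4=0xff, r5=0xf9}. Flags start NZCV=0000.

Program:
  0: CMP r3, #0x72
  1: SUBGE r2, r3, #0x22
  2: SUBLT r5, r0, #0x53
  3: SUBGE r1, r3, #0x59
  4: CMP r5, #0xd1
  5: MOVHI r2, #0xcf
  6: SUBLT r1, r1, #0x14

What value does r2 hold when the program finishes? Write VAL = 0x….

[0] flags=0011 → (cmp)
[1] flags=0011 GE?F → skip
[2] flags=0011 LT?T → r5=0x5f
[3] flags=0011 GE?F → skip
[4] flags=1001 → (cmp)
[5] flags=1001 HI?F → skip
[6] flags=1001 LT?F → skip

VAL = 0xd2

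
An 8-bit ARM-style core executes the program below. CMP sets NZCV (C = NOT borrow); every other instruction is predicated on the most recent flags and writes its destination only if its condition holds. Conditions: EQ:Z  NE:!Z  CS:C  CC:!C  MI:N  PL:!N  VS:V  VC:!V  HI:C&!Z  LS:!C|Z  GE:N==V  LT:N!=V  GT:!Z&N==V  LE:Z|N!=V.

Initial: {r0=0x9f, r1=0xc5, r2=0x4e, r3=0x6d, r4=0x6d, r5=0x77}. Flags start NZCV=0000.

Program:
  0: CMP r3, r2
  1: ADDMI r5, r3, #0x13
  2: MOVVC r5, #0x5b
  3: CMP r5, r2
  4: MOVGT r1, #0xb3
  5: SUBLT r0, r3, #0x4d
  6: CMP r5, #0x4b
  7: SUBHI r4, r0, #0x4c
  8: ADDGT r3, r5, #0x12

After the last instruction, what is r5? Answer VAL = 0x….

VAL = 0x5b

[0] flags=0010 → (cmp)
[1] flags=0010 MI?F → skip
[2] flags=0010 VC?T → r5=0x5b
[3] flags=0010 → (cmp)
[4] flags=0010 GT?T → r1=0xb3
[5] flags=0010 LT?F → skip
[6] flags=0010 → (cmp)
[7] flags=0010 HI?T → r4=0x53
[8] flags=0010 GT?T → r3=0x6d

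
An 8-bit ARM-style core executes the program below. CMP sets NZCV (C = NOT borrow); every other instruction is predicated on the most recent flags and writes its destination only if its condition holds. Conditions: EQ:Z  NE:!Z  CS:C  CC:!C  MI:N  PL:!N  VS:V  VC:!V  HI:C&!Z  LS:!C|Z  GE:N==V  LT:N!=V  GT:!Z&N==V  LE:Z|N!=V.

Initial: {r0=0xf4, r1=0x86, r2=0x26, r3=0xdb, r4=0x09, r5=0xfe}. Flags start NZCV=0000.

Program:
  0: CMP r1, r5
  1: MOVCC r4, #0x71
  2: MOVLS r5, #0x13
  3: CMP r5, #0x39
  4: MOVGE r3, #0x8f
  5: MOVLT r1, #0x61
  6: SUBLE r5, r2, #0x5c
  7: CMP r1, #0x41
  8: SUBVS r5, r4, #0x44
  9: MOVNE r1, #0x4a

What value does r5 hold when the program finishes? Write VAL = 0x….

VAL = 0xca

0: ✓ CMP  NZCV=1000
1: ✓ MOVCC  r4←0x71
2: ✓ MOVLS  r5←0x13
3: ✓ CMP  NZCV=1000
4: · MOVGE
5: ✓ MOVLT  r1←0x61
6: ✓ SUBLE  r5←0xca
7: ✓ CMP  NZCV=0010
8: · SUBVS
9: ✓ MOVNE  r1←0x4a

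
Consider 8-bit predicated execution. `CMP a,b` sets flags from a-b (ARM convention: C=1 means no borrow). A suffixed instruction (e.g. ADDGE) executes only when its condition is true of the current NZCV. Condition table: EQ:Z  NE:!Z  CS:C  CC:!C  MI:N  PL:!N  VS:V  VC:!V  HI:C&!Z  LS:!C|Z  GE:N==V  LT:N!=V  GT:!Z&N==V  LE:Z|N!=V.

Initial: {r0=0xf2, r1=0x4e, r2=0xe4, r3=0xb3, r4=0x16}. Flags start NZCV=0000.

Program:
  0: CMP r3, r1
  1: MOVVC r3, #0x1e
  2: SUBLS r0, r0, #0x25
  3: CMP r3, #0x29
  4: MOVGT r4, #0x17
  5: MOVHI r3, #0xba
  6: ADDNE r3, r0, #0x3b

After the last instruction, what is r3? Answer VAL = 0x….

VAL = 0x2d

0: ✓ CMP  NZCV=0011
1: · MOVVC
2: · SUBLS
3: ✓ CMP  NZCV=1010
4: · MOVGT
5: ✓ MOVHI  r3←0xba
6: ✓ ADDNE  r3←0x2d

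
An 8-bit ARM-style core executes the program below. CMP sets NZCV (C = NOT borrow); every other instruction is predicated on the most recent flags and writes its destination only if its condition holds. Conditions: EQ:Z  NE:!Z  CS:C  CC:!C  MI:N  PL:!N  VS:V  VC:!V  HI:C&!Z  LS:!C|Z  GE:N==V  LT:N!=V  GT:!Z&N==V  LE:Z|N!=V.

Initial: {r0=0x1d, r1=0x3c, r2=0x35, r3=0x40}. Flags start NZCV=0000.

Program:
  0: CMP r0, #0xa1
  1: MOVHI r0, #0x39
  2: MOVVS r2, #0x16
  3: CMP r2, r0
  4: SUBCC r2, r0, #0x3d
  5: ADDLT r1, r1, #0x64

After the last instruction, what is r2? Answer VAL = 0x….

VAL = 0x35

0: ✓ CMP  NZCV=0000
1: · MOVHI
2: · MOVVS
3: ✓ CMP  NZCV=0010
4: · SUBCC
5: · ADDLT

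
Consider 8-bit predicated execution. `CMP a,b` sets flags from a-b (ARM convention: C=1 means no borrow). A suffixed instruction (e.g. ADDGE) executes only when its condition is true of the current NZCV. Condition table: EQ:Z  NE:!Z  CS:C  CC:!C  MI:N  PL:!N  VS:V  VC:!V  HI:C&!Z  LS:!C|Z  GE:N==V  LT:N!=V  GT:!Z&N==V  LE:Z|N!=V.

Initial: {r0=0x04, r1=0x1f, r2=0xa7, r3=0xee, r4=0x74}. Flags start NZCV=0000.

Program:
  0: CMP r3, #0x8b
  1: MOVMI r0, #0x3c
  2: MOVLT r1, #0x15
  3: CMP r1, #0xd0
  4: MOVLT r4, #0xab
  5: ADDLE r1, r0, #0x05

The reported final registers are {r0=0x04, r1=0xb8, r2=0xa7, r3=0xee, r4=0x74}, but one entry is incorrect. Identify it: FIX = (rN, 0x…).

0: ✓ CMP  NZCV=0010
1: · MOVMI
2: · MOVLT
3: ✓ CMP  NZCV=0000
4: · MOVLT
5: · ADDLE

FIX = (r1, 0x1f)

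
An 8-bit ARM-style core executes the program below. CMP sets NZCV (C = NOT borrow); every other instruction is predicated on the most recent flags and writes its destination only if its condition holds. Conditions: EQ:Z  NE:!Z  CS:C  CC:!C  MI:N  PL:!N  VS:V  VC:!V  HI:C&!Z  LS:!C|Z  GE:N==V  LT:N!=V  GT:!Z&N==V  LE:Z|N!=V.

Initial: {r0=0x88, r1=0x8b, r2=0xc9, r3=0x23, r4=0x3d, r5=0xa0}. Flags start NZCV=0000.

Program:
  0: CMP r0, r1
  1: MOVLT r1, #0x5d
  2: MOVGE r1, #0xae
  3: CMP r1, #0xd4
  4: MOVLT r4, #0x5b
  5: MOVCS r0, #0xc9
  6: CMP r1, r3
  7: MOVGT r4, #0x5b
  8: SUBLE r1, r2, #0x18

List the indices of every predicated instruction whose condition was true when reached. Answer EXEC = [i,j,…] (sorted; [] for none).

[0] flags=1000 → (cmp)
[1] flags=1000 LT?T → r1=0x5d
[2] flags=1000 GE?F → skip
[3] flags=1001 → (cmp)
[4] flags=1001 LT?F → skip
[5] flags=1001 CS?F → skip
[6] flags=0010 → (cmp)
[7] flags=0010 GT?T → r4=0x5b
[8] flags=0010 LE?F → skip

EXEC = [1,7]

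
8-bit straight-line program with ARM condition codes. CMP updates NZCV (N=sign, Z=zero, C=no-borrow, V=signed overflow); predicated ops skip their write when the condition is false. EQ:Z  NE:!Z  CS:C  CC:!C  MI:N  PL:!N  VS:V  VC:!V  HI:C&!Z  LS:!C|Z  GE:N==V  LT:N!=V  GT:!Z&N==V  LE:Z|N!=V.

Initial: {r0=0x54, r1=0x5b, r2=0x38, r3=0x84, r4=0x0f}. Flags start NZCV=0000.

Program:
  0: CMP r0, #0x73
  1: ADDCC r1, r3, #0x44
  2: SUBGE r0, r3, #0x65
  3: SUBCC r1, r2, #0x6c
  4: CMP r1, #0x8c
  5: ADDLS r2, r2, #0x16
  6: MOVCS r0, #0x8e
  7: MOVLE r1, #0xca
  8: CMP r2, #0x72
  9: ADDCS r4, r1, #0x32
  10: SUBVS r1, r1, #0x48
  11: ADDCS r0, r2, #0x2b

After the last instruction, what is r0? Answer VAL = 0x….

0: ✓ CMP  NZCV=1000
1: ✓ ADDCC  r1←0xc8
2: · SUBGE
3: ✓ SUBCC  r1←0xcc
4: ✓ CMP  NZCV=0010
5: · ADDLS
6: ✓ MOVCS  r0←0x8e
7: · MOVLE
8: ✓ CMP  NZCV=1000
9: · ADDCS
10: · SUBVS
11: · ADDCS

VAL = 0x8e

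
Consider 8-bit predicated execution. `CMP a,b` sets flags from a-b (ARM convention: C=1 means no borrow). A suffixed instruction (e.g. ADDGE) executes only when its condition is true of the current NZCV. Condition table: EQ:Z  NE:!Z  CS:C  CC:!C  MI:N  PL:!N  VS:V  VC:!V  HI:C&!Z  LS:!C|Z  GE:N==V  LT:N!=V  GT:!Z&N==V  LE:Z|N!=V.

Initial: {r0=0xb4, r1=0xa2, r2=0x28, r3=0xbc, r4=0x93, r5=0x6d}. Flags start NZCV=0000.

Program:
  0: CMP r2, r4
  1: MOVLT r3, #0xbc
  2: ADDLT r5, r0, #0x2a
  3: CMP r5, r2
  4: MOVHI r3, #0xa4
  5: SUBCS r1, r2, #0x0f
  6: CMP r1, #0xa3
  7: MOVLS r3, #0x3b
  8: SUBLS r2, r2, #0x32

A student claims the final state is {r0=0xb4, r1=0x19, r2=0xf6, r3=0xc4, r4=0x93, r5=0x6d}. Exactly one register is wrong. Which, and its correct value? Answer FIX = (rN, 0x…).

[0] flags=1001 → (cmp)
[1] flags=1001 LT?F → skip
[2] flags=1001 LT?F → skip
[3] flags=0010 → (cmp)
[4] flags=0010 HI?T → r3=0xa4
[5] flags=0010 CS?T → r1=0x19
[6] flags=0000 → (cmp)
[7] flags=0000 LS?T → r3=0x3b
[8] flags=0000 LS?T → r2=0xf6

FIX = (r3, 0x3b)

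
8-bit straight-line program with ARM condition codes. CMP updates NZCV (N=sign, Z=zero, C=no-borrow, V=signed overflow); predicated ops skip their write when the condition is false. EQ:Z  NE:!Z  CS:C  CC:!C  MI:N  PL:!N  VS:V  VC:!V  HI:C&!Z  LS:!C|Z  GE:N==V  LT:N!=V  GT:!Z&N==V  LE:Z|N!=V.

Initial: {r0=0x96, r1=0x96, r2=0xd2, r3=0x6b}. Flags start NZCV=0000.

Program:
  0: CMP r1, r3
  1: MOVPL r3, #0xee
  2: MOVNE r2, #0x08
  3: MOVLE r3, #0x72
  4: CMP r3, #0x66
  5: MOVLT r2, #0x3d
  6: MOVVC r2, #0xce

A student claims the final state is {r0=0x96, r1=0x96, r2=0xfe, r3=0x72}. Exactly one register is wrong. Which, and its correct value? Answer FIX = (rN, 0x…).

FIX = (r2, 0xce)

[0] flags=0011 → (cmp)
[1] flags=0011 PL?T → r3=0xee
[2] flags=0011 NE?T → r2=0x08
[3] flags=0011 LE?T → r3=0x72
[4] flags=0010 → (cmp)
[5] flags=0010 LT?F → skip
[6] flags=0010 VC?T → r2=0xce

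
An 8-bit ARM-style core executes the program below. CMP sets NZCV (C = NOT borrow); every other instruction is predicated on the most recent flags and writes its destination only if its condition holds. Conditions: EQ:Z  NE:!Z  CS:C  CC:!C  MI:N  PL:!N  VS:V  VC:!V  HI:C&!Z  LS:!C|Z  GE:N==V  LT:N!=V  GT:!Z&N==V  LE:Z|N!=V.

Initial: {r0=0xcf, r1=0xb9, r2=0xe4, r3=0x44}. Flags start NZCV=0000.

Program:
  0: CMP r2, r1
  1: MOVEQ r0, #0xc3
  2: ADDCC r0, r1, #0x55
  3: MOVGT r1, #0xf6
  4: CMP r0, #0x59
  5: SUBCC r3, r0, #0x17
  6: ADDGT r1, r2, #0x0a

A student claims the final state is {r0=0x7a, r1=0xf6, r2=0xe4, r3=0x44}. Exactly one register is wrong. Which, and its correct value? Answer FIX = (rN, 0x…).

FIX = (r0, 0xcf)

0: ✓ CMP  NZCV=0010
1: · MOVEQ
2: · ADDCC
3: ✓ MOVGT  r1←0xf6
4: ✓ CMP  NZCV=0011
5: · SUBCC
6: · ADDGT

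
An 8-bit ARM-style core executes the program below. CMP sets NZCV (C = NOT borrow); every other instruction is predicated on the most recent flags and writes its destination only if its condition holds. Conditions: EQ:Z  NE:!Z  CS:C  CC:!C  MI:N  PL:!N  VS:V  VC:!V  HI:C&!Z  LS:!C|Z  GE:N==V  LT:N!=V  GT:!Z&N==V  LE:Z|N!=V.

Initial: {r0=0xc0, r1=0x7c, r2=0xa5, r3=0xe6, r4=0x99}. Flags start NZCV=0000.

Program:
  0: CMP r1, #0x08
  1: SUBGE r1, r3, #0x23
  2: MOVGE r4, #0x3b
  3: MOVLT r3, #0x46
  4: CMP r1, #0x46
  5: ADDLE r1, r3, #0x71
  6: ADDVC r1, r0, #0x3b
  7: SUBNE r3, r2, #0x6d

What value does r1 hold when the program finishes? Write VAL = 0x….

VAL = 0x57

0: ✓ CMP  NZCV=0010
1: ✓ SUBGE  r1←0xc3
2: ✓ MOVGE  r4←0x3b
3: · MOVLT
4: ✓ CMP  NZCV=0011
5: ✓ ADDLE  r1←0x57
6: · ADDVC
7: ✓ SUBNE  r3←0x38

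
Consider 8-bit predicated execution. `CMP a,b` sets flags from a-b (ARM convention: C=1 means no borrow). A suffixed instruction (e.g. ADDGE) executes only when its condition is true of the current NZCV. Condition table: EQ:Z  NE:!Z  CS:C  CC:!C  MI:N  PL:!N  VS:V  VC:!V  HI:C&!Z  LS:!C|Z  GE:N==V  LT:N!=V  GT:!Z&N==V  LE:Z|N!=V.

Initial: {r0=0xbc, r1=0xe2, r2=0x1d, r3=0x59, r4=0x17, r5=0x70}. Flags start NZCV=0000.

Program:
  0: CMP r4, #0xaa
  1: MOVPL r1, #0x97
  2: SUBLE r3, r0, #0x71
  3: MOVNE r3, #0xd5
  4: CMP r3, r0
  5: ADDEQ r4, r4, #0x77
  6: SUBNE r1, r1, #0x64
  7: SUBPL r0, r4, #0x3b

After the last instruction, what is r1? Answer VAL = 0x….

VAL = 0x33

0: ✓ CMP  NZCV=0000
1: ✓ MOVPL  r1←0x97
2: · SUBLE
3: ✓ MOVNE  r3←0xd5
4: ✓ CMP  NZCV=0010
5: · ADDEQ
6: ✓ SUBNE  r1←0x33
7: ✓ SUBPL  r0←0xdc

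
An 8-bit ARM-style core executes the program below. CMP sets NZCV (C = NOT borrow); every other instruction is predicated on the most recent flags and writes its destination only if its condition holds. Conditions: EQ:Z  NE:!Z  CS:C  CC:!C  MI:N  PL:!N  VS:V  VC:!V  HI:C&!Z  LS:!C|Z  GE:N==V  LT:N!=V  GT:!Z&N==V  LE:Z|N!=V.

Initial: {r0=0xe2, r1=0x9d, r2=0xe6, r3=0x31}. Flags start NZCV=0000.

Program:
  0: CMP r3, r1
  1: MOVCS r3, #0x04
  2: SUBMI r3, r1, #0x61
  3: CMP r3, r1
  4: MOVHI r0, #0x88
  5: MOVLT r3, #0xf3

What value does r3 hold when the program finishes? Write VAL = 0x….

VAL = 0x3c

0: ✓ CMP  NZCV=1001
1: · MOVCS
2: ✓ SUBMI  r3←0x3c
3: ✓ CMP  NZCV=1001
4: · MOVHI
5: · MOVLT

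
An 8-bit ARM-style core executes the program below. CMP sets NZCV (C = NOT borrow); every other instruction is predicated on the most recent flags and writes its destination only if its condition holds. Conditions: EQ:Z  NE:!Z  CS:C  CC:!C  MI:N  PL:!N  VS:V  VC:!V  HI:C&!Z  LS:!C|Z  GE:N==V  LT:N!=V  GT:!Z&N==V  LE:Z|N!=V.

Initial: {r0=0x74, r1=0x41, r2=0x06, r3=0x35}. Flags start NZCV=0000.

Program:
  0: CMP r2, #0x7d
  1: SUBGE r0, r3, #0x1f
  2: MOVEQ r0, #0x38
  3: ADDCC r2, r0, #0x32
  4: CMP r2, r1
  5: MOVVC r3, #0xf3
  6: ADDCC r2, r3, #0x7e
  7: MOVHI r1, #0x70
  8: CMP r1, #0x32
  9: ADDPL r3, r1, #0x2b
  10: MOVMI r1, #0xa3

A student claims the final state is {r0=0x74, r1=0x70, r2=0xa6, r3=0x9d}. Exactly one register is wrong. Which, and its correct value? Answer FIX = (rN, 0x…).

FIX = (r3, 0x9b)

[0] flags=1000 → (cmp)
[1] flags=1000 GE?F → skip
[2] flags=1000 EQ?F → skip
[3] flags=1000 CC?T → r2=0xa6
[4] flags=0011 → (cmp)
[5] flags=0011 VC?F → skip
[6] flags=0011 CC?F → skip
[7] flags=0011 HI?T → r1=0x70
[8] flags=0010 → (cmp)
[9] flags=0010 PL?T → r3=0x9b
[10] flags=0010 MI?F → skip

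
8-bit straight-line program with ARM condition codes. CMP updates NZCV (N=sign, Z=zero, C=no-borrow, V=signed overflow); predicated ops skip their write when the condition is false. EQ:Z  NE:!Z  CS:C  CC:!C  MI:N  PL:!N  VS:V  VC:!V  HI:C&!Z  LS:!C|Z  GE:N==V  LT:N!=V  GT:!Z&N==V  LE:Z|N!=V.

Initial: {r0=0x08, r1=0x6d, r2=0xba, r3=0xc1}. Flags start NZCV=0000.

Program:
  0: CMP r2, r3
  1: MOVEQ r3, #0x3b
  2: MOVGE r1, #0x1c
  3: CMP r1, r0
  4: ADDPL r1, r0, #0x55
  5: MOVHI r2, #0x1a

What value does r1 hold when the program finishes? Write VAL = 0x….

[0] flags=1000 → (cmp)
[1] flags=1000 EQ?F → skip
[2] flags=1000 GE?F → skip
[3] flags=0010 → (cmp)
[4] flags=0010 PL?T → r1=0x5d
[5] flags=0010 HI?T → r2=0x1a

VAL = 0x5d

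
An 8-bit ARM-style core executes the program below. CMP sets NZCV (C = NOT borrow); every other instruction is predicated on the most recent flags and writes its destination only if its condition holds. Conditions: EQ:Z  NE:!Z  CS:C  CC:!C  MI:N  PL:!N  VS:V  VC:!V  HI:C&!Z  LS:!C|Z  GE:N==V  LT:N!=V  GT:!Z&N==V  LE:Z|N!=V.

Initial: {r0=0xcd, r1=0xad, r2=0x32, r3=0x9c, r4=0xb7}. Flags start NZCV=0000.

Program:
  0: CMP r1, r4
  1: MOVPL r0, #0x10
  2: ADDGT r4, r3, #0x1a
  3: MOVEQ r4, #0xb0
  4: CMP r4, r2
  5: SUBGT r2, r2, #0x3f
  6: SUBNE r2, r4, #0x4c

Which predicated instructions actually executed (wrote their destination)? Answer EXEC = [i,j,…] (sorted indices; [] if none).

EXEC = [6]

[0] flags=1000 → (cmp)
[1] flags=1000 PL?F → skip
[2] flags=1000 GT?F → skip
[3] flags=1000 EQ?F → skip
[4] flags=1010 → (cmp)
[5] flags=1010 GT?F → skip
[6] flags=1010 NE?T → r2=0x6b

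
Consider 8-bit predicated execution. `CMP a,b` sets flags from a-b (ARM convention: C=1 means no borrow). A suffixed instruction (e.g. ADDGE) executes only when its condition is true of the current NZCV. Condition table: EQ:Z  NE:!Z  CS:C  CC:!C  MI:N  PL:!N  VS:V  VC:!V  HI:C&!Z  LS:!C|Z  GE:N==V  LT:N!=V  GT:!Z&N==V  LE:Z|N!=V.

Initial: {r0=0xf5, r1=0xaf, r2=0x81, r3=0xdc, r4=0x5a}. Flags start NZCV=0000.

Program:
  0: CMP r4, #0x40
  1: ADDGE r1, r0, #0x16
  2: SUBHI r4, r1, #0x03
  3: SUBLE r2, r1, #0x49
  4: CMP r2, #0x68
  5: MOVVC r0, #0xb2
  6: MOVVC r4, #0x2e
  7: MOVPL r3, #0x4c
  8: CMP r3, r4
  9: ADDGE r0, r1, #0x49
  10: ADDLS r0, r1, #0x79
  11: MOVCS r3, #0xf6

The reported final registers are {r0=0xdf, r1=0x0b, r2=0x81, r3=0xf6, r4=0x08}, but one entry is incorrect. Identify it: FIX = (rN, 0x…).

[0] flags=0010 → (cmp)
[1] flags=0010 GE?T → r1=0x0b
[2] flags=0010 HI?T → r4=0x08
[3] flags=0010 LE?F → skip
[4] flags=0011 → (cmp)
[5] flags=0011 VC?F → skip
[6] flags=0011 VC?F → skip
[7] flags=0011 PL?T → r3=0x4c
[8] flags=0010 → (cmp)
[9] flags=0010 GE?T → r0=0x54
[10] flags=0010 LS?F → skip
[11] flags=0010 CS?T → r3=0xf6

FIX = (r0, 0x54)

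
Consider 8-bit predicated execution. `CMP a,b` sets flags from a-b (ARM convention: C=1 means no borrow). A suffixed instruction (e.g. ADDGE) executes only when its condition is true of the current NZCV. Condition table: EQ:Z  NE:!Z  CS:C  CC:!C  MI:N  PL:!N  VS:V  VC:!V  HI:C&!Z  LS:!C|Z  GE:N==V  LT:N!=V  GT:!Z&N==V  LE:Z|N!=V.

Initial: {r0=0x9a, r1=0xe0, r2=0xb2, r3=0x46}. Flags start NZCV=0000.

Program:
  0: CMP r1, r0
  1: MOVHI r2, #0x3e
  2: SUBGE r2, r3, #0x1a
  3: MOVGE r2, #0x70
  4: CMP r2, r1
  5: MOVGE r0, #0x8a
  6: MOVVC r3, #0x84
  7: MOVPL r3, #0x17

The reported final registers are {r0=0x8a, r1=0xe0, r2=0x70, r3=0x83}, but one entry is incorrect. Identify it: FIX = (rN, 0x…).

0: ✓ CMP  NZCV=0010
1: ✓ MOVHI  r2←0x3e
2: ✓ SUBGE  r2←0x2c
3: ✓ MOVGE  r2←0x70
4: ✓ CMP  NZCV=1001
5: ✓ MOVGE  r0←0x8a
6: · MOVVC
7: · MOVPL

FIX = (r3, 0x46)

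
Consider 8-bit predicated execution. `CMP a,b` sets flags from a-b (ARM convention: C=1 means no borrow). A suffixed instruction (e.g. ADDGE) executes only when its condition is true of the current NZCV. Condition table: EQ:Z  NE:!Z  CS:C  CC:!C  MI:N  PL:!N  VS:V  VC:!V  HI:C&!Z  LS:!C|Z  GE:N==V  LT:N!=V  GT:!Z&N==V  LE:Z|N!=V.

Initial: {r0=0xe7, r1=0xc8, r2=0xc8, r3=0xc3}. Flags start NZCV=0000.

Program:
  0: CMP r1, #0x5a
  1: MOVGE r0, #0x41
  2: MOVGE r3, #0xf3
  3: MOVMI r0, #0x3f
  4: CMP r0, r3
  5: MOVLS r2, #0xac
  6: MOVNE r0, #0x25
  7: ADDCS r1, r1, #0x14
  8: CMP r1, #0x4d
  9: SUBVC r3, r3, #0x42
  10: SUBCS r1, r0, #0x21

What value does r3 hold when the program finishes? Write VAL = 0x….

0: ✓ CMP  NZCV=0011
1: · MOVGE
2: · MOVGE
3: · MOVMI
4: ✓ CMP  NZCV=0010
5: · MOVLS
6: ✓ MOVNE  r0←0x25
7: ✓ ADDCS  r1←0xdc
8: ✓ CMP  NZCV=1010
9: ✓ SUBVC  r3←0x81
10: ✓ SUBCS  r1←0x04

VAL = 0x81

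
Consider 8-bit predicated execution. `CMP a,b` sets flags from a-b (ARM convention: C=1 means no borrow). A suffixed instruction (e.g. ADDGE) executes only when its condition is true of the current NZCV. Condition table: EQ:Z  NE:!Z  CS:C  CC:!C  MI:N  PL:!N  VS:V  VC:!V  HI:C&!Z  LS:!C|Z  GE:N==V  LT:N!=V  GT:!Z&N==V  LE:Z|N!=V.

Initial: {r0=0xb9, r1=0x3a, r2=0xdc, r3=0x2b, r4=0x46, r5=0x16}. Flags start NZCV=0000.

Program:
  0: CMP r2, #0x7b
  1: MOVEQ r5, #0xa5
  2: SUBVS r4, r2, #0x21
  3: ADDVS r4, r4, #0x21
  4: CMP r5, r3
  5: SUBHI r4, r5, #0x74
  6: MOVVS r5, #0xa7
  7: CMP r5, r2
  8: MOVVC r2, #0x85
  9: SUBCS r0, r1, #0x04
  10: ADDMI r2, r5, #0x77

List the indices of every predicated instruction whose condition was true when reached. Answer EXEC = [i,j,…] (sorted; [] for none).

0: ✓ CMP  NZCV=0011
1: · MOVEQ
2: ✓ SUBVS  r4←0xbb
3: ✓ ADDVS  r4←0xdc
4: ✓ CMP  NZCV=1000
5: · SUBHI
6: · MOVVS
7: ✓ CMP  NZCV=0000
8: ✓ MOVVC  r2←0x85
9: · SUBCS
10: · ADDMI

EXEC = [2,3,8]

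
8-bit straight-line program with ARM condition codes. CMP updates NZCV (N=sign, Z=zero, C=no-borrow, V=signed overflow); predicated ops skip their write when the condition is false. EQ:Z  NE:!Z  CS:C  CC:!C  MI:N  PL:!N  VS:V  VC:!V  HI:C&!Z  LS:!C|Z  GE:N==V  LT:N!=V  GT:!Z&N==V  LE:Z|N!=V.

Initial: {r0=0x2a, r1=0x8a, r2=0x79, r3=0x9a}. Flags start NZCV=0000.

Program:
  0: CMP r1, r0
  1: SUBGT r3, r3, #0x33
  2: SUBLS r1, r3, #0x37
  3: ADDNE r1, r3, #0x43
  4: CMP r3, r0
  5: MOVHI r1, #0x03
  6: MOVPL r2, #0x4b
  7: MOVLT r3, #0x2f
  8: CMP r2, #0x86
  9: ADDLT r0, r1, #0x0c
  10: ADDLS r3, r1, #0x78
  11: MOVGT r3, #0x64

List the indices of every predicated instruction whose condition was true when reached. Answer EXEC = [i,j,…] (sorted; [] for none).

EXEC = [3,5,6,7,10,11]

0: ✓ CMP  NZCV=0011
1: · SUBGT
2: · SUBLS
3: ✓ ADDNE  r1←0xdd
4: ✓ CMP  NZCV=0011
5: ✓ MOVHI  r1←0x03
6: ✓ MOVPL  r2←0x4b
7: ✓ MOVLT  r3←0x2f
8: ✓ CMP  NZCV=1001
9: · ADDLT
10: ✓ ADDLS  r3←0x7b
11: ✓ MOVGT  r3←0x64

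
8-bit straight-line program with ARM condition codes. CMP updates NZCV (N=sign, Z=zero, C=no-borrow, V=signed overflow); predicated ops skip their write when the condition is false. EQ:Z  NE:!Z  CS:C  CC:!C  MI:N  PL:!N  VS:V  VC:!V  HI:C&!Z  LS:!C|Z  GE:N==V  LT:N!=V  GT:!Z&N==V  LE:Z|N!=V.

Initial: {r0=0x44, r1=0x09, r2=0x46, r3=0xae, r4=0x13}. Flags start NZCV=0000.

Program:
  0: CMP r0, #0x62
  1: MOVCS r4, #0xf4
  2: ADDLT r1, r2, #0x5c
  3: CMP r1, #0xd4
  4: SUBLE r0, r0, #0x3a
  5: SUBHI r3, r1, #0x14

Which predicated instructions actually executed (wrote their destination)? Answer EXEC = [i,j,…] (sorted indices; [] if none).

EXEC = [2,4]

[0] flags=1000 → (cmp)
[1] flags=1000 CS?F → skip
[2] flags=1000 LT?T → r1=0xa2
[3] flags=1000 → (cmp)
[4] flags=1000 LE?T → r0=0x0a
[5] flags=1000 HI?F → skip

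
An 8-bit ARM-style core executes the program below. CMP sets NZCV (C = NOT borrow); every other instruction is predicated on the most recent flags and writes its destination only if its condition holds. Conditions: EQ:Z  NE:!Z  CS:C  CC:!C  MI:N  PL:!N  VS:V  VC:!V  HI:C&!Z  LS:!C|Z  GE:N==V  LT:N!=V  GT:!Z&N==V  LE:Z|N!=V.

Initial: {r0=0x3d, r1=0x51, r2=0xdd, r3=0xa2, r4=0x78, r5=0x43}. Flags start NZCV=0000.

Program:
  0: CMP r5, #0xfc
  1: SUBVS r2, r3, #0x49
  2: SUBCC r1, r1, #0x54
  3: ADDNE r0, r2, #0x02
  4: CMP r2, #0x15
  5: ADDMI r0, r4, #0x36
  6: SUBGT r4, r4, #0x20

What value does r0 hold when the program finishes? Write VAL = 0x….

0: ✓ CMP  NZCV=0000
1: · SUBVS
2: ✓ SUBCC  r1←0xfd
3: ✓ ADDNE  r0←0xdf
4: ✓ CMP  NZCV=1010
5: ✓ ADDMI  r0←0xae
6: · SUBGT

VAL = 0xae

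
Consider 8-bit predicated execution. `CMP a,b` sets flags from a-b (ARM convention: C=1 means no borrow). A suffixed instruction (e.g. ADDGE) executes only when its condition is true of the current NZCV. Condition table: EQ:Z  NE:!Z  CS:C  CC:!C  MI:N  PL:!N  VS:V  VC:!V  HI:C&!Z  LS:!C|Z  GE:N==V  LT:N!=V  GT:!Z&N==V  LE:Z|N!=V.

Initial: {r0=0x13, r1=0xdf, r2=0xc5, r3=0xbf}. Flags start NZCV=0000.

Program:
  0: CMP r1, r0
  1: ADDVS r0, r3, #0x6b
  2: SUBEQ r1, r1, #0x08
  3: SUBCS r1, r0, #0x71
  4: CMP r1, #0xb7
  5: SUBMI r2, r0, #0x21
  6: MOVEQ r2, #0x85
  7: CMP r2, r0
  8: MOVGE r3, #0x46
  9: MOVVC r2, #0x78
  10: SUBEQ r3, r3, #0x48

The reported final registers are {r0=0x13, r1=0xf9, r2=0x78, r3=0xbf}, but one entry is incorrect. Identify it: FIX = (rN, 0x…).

0: ✓ CMP  NZCV=1010
1: · ADDVS
2: · SUBEQ
3: ✓ SUBCS  r1←0xa2
4: ✓ CMP  NZCV=1000
5: ✓ SUBMI  r2←0xf2
6: · MOVEQ
7: ✓ CMP  NZCV=1010
8: · MOVGE
9: ✓ MOVVC  r2←0x78
10: · SUBEQ

FIX = (r1, 0xa2)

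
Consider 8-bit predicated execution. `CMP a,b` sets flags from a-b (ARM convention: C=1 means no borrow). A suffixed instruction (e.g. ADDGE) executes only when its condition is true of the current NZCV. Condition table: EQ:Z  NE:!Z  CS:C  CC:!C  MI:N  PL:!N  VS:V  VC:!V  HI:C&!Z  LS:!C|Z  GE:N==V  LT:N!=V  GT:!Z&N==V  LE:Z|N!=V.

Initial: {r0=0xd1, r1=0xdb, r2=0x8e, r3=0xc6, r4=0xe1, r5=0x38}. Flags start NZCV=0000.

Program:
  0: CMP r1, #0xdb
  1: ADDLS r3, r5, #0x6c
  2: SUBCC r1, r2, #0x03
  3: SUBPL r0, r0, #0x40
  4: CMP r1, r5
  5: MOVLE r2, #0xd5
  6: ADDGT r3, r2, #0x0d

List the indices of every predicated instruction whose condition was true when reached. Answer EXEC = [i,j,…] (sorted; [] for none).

[0] flags=0110 → (cmp)
[1] flags=0110 LS?T → r3=0xa4
[2] flags=0110 CC?F → skip
[3] flags=0110 PL?T → r0=0x91
[4] flags=1010 → (cmp)
[5] flags=1010 LE?T → r2=0xd5
[6] flags=1010 GT?F → skip

EXEC = [1,3,5]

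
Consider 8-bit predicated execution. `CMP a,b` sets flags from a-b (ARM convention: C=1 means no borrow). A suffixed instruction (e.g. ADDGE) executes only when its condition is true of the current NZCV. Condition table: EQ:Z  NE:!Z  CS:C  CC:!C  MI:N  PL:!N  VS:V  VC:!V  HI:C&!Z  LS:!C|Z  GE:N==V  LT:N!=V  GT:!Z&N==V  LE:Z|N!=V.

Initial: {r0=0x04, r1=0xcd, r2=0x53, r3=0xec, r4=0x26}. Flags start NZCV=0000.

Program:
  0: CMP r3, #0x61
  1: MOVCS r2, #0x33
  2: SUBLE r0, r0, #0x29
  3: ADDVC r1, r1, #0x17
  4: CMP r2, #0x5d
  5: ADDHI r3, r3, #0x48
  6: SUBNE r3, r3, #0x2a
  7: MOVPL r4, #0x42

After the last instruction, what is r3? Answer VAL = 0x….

0: ✓ CMP  NZCV=1010
1: ✓ MOVCS  r2←0x33
2: ✓ SUBLE  r0←0xdb
3: ✓ ADDVC  r1←0xe4
4: ✓ CMP  NZCV=1000
5: · ADDHI
6: ✓ SUBNE  r3←0xc2
7: · MOVPL

VAL = 0xc2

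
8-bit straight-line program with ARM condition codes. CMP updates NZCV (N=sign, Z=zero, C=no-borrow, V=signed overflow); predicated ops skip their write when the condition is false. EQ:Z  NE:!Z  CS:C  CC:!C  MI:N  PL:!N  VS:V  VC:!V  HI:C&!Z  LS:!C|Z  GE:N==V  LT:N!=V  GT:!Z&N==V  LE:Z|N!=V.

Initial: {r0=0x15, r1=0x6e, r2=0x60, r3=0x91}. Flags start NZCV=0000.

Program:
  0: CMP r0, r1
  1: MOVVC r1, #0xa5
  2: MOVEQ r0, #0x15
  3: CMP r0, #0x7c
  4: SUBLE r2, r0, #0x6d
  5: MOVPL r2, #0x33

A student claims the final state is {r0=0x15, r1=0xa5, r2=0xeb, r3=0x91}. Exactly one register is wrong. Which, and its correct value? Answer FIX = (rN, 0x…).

FIX = (r2, 0xa8)

0: ✓ CMP  NZCV=1000
1: ✓ MOVVC  r1←0xa5
2: · MOVEQ
3: ✓ CMP  NZCV=1000
4: ✓ SUBLE  r2←0xa8
5: · MOVPL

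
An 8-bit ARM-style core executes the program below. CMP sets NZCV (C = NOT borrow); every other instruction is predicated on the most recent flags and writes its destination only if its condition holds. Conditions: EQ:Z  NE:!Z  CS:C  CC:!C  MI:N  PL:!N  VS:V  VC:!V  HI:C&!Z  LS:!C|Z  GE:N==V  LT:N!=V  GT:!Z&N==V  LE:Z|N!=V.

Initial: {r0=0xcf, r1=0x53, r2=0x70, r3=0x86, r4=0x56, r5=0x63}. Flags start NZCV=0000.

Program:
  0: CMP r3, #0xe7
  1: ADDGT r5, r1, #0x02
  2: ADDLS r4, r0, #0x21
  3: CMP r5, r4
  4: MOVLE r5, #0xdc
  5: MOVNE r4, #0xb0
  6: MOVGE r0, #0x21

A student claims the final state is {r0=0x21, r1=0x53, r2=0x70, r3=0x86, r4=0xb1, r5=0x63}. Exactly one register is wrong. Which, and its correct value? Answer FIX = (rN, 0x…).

0: ✓ CMP  NZCV=1000
1: · ADDGT
2: ✓ ADDLS  r4←0xf0
3: ✓ CMP  NZCV=0000
4: · MOVLE
5: ✓ MOVNE  r4←0xb0
6: ✓ MOVGE  r0←0x21

FIX = (r4, 0xb0)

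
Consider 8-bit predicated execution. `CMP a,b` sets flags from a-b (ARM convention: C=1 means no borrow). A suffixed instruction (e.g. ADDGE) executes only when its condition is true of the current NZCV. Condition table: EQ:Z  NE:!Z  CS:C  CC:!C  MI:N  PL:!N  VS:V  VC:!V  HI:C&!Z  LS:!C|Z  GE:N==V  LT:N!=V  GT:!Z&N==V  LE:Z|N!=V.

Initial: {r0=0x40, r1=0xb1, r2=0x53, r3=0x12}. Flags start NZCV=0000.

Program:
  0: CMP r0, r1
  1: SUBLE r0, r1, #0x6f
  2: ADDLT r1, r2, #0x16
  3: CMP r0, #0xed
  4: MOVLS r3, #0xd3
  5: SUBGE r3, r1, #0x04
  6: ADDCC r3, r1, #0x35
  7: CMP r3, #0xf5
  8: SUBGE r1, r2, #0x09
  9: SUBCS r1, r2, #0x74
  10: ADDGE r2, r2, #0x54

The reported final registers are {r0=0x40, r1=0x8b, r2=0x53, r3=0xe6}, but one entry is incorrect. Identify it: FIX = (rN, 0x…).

FIX = (r1, 0xb1)

[0] flags=1001 → (cmp)
[1] flags=1001 LE?F → skip
[2] flags=1001 LT?F → skip
[3] flags=0000 → (cmp)
[4] flags=0000 LS?T → r3=0xd3
[5] flags=0000 GE?T → r3=0xad
[6] flags=0000 CC?T → r3=0xe6
[7] flags=1000 → (cmp)
[8] flags=1000 GE?F → skip
[9] flags=1000 CS?F → skip
[10] flags=1000 GE?F → skip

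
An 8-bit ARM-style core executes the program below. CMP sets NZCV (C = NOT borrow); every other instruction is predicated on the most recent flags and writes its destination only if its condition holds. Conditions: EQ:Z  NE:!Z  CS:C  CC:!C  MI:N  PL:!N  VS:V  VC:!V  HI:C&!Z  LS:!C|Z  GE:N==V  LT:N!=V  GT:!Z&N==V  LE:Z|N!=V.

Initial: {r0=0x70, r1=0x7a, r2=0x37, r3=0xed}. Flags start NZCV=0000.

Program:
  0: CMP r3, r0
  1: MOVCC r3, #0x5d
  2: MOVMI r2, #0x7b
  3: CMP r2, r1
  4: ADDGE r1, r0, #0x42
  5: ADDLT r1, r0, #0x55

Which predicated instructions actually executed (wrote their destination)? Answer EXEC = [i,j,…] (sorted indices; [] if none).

EXEC = [5]

0: ✓ CMP  NZCV=0011
1: · MOVCC
2: · MOVMI
3: ✓ CMP  NZCV=1000
4: · ADDGE
5: ✓ ADDLT  r1←0xc5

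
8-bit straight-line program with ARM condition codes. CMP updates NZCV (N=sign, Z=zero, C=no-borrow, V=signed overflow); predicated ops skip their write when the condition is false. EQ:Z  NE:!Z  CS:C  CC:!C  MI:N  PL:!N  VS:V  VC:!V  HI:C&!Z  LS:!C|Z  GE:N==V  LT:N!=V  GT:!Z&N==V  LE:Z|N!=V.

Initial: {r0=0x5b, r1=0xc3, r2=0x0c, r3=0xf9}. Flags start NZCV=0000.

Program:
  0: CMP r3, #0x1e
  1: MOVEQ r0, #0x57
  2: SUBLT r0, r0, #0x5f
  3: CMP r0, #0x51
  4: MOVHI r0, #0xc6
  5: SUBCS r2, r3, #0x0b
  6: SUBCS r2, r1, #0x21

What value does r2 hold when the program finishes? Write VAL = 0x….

VAL = 0xa2

0: ✓ CMP  NZCV=1010
1: · MOVEQ
2: ✓ SUBLT  r0←0xfc
3: ✓ CMP  NZCV=1010
4: ✓ MOVHI  r0←0xc6
5: ✓ SUBCS  r2←0xee
6: ✓ SUBCS  r2←0xa2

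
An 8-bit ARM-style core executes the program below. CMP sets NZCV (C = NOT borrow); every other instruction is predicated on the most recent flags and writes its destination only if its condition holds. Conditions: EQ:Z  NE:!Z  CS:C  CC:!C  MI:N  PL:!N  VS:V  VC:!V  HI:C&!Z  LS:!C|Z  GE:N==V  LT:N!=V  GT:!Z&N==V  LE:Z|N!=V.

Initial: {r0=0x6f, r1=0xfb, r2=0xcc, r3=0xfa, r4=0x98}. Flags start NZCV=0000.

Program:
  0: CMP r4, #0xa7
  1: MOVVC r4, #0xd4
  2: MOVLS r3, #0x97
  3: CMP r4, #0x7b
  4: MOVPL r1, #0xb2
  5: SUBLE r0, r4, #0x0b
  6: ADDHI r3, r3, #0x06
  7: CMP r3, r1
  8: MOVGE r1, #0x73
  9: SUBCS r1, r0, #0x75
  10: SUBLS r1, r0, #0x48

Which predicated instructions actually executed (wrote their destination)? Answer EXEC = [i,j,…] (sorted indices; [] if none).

[0] flags=1000 → (cmp)
[1] flags=1000 VC?T → r4=0xd4
[2] flags=1000 LS?T → r3=0x97
[3] flags=0011 → (cmp)
[4] flags=0011 PL?T → r1=0xb2
[5] flags=0011 LE?T → r0=0xc9
[6] flags=0011 HI?T → r3=0x9d
[7] flags=1000 → (cmp)
[8] flags=1000 GE?F → skip
[9] flags=1000 CS?F → skip
[10] flags=1000 LS?T → r1=0x81

EXEC = [1,2,4,5,6,10]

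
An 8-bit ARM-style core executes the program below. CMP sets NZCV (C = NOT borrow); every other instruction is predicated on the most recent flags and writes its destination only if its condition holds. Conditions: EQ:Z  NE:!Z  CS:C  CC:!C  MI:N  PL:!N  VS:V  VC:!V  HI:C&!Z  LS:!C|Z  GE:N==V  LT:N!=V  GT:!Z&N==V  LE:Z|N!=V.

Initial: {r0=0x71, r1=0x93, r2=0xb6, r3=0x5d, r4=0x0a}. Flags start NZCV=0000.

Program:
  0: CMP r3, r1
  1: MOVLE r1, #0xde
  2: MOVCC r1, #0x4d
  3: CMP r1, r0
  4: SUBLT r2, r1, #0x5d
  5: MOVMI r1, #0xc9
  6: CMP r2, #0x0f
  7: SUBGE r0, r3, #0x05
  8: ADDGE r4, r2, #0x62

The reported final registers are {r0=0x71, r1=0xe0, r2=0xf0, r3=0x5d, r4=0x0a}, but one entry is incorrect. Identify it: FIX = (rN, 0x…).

[0] flags=1001 → (cmp)
[1] flags=1001 LE?F → skip
[2] flags=1001 CC?T → r1=0x4d
[3] flags=1000 → (cmp)
[4] flags=1000 LT?T → r2=0xf0
[5] flags=1000 MI?T → r1=0xc9
[6] flags=1010 → (cmp)
[7] flags=1010 GE?F → skip
[8] flags=1010 GE?F → skip

FIX = (r1, 0xc9)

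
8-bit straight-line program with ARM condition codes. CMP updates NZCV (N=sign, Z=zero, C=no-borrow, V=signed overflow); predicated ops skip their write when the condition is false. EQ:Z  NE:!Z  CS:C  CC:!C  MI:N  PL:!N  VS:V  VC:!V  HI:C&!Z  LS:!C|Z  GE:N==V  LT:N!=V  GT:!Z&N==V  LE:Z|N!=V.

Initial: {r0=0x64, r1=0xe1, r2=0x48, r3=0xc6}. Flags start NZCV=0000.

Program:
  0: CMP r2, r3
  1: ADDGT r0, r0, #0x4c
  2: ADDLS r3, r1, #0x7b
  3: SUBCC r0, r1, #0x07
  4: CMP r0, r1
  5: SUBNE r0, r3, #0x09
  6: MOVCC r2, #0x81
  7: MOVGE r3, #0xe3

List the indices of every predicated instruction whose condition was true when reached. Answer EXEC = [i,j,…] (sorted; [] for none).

EXEC = [1,2,3,5,6]

0: ✓ CMP  NZCV=1001
1: ✓ ADDGT  r0←0xb0
2: ✓ ADDLS  r3←0x5c
3: ✓ SUBCC  r0←0xda
4: ✓ CMP  NZCV=1000
5: ✓ SUBNE  r0←0x53
6: ✓ MOVCC  r2←0x81
7: · MOVGE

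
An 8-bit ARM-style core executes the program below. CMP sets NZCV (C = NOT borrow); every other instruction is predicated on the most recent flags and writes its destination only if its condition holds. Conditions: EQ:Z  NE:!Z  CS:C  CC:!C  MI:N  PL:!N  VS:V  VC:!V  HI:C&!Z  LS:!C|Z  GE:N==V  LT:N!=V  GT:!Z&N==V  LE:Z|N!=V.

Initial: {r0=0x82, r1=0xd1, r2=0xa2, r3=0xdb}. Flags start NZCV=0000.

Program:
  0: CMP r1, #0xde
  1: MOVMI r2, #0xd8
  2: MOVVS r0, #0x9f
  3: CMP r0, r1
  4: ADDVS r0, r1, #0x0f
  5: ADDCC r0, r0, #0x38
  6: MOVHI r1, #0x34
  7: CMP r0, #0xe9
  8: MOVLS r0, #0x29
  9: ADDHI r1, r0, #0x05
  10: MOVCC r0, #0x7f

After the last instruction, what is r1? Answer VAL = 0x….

0: ✓ CMP  NZCV=1000
1: ✓ MOVMI  r2←0xd8
2: · MOVVS
3: ✓ CMP  NZCV=1000
4: · ADDVS
5: ✓ ADDCC  r0←0xba
6: · MOVHI
7: ✓ CMP  NZCV=1000
8: ✓ MOVLS  r0←0x29
9: · ADDHI
10: ✓ MOVCC  r0←0x7f

VAL = 0xd1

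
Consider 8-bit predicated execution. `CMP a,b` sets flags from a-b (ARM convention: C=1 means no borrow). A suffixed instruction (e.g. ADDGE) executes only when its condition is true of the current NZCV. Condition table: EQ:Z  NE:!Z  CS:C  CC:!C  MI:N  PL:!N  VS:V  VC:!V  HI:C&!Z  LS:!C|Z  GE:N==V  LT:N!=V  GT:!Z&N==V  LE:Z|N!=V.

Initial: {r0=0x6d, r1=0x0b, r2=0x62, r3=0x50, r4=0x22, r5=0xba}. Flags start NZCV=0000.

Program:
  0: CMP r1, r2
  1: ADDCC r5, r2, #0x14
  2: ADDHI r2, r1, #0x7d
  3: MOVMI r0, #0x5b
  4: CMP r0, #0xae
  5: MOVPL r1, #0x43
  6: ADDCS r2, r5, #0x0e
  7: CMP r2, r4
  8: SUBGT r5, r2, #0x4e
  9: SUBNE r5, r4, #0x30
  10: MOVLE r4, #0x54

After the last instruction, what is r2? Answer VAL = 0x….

VAL = 0x62

[0] flags=1000 → (cmp)
[1] flags=1000 CC?T → r5=0x76
[2] flags=1000 HI?F → skip
[3] flags=1000 MI?T → r0=0x5b
[4] flags=1001 → (cmp)
[5] flags=1001 PL?F → skip
[6] flags=1001 CS?F → skip
[7] flags=0010 → (cmp)
[8] flags=0010 GT?T → r5=0x14
[9] flags=0010 NE?T → r5=0xf2
[10] flags=0010 LE?F → skip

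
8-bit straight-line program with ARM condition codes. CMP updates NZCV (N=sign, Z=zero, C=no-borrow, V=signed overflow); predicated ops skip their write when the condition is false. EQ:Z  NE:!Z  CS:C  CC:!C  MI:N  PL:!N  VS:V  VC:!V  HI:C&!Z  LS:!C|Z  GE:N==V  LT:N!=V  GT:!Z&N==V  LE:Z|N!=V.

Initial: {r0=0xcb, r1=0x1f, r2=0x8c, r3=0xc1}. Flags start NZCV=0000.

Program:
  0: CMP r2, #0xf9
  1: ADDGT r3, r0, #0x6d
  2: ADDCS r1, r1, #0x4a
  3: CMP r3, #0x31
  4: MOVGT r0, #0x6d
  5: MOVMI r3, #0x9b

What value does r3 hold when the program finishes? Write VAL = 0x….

VAL = 0x9b

0: ✓ CMP  NZCV=1000
1: · ADDGT
2: · ADDCS
3: ✓ CMP  NZCV=1010
4: · MOVGT
5: ✓ MOVMI  r3←0x9b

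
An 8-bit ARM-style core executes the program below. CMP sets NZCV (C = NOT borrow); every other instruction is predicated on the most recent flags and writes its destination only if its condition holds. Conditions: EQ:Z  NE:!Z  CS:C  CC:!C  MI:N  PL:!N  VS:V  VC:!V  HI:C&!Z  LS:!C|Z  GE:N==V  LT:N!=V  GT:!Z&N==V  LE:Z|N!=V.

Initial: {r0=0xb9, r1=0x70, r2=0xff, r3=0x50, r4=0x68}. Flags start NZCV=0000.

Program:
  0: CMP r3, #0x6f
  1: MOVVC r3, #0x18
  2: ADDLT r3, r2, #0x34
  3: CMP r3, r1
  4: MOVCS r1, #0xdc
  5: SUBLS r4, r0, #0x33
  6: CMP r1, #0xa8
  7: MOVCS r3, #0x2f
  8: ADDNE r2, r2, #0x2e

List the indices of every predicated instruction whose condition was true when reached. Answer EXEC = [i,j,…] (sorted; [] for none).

[0] flags=1000 → (cmp)
[1] flags=1000 VC?T → r3=0x18
[2] flags=1000 LT?T → r3=0x33
[3] flags=1000 → (cmp)
[4] flags=1000 CS?F → skip
[5] flags=1000 LS?T → r4=0x86
[6] flags=1001 → (cmp)
[7] flags=1001 CS?F → skip
[8] flags=1001 NE?T → r2=0x2d

EXEC = [1,2,5,8]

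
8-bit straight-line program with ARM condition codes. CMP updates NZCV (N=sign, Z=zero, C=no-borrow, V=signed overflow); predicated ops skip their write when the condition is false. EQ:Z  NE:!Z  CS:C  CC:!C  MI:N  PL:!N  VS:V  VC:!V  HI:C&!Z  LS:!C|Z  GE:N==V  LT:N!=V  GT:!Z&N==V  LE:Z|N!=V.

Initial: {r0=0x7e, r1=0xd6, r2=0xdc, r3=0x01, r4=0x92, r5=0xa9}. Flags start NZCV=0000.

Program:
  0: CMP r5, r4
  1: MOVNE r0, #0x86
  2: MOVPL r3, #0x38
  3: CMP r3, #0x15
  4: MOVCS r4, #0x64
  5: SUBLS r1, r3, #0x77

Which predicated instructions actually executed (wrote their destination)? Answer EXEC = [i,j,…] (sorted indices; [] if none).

EXEC = [1,2,4]

0: ✓ CMP  NZCV=0010
1: ✓ MOVNE  r0←0x86
2: ✓ MOVPL  r3←0x38
3: ✓ CMP  NZCV=0010
4: ✓ MOVCS  r4←0x64
5: · SUBLS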